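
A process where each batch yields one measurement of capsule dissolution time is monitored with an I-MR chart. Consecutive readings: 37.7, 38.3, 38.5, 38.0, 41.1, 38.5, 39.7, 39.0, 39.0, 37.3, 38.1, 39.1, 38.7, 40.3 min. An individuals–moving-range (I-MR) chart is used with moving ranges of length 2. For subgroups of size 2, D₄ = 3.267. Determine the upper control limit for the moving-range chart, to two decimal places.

Moving ranges: 0.6, 0.2, 0.5, 3.1, 2.6, 1.2, 0.7, 0.0, 1.7, 0.8, 1.0, 0.4, 1.6; M̄R̄ = 14.4000 / 13 = 1.1077
UCL_MR = D₄·M̄R̄ = 3.267 × 1.1077 = 3.6188

3.62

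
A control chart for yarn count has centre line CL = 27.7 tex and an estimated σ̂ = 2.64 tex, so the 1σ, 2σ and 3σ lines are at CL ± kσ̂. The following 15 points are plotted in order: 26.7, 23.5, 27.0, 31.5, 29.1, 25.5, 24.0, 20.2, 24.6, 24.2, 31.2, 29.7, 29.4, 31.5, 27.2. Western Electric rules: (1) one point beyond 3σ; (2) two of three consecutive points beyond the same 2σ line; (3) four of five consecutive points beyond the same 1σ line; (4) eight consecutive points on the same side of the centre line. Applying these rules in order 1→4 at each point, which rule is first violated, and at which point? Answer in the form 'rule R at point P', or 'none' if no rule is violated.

Zone of each point (C = within 1σ̂, B = 1σ̂–2σ̂, A = 2σ̂–3σ̂, * = beyond 3σ̂; sign = side of CL): 1:-C, 2:-B, 3:-C, 4:+B, 5:+C, 6:-C, 7:-B, 8:-A, 9:-B, 10:-B, 11:+B, 12:+C, 13:+C, 14:+B, 15:-C
Rule 3 (four of five consecutive points beyond the same 1σ limit) is satisfied at point 10.

rule 3 at point 10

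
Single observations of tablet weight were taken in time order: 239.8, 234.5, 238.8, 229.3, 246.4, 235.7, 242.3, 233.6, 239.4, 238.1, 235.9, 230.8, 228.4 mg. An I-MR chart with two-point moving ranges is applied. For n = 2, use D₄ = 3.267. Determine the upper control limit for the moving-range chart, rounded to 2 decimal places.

21.51

Moving ranges: 5.3, 4.3, 9.5, 17.1, 10.7, 6.6, 8.7, 5.8, 1.3, 2.2, 5.1, 2.4; M̄R̄ = 79.0000 / 12 = 6.5833
UCL_MR = D₄·M̄R̄ = 3.267 × 6.5833 = 21.5077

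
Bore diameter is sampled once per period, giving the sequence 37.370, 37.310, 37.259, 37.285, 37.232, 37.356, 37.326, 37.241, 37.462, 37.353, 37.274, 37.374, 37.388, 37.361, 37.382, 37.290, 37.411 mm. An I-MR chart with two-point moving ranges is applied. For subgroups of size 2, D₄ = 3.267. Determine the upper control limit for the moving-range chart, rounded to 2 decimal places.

Moving ranges: 0.060, 0.051, 0.026, 0.053, 0.124, 0.030, 0.085, 0.221, 0.109, 0.079, 0.100, 0.014, 0.027, 0.021, 0.092, 0.121; M̄R̄ = 1.2130 / 16 = 0.0758
UCL_MR = D₄·M̄R̄ = 3.267 × 0.0758 = 0.2477

0.25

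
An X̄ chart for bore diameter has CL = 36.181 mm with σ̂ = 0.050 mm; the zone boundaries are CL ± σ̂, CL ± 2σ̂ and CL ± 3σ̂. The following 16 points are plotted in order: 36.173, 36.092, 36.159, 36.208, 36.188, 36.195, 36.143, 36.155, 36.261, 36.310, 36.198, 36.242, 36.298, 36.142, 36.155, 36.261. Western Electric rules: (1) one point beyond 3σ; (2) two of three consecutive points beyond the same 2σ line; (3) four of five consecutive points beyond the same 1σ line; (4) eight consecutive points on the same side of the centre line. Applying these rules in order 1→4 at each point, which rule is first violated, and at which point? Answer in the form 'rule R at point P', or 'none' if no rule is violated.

Zone of each point (C = within 1σ̂, B = 1σ̂–2σ̂, A = 2σ̂–3σ̂, * = beyond 3σ̂; sign = side of CL): 1:-C, 2:-B, 3:-C, 4:+C, 5:+C, 6:+C, 7:-C, 8:-C, 9:+B, 10:+A, 11:+C, 12:+B, 13:+A, 14:-C, 15:-C, 16:+B
Rule 3 (four of five consecutive points beyond the same 1σ limit) is satisfied at point 13.

rule 3 at point 13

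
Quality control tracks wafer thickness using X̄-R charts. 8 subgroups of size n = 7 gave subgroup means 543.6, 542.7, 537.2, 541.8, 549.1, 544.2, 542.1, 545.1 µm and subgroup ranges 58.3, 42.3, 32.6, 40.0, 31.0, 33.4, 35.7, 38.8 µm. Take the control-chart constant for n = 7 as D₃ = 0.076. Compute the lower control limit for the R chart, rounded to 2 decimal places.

2.96

R̄ = (58.3 + 42.3 + 32.6 + 40.0 + 31.0 + 33.4 + 35.7 + 38.8) / 8 = 312.1000 / 8 = 39.0125
LCL_R = D₃·R̄ = 0.076 × 39.0125 = 2.9649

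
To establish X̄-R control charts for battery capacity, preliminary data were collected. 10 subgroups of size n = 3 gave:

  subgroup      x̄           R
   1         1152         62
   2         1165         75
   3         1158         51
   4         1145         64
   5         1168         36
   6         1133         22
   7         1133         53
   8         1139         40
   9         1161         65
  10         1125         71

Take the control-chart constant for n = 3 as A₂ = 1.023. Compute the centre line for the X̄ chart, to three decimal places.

1147.900

X̄̄ = (1152 + 1165 + 1158 + 1145 + 1168 + 1133 + 1133 + 1139 + 1161 + 1125) / 10 = 11479.0000 / 10 = 1147.9000
CL = X̄̄ = 1147.9000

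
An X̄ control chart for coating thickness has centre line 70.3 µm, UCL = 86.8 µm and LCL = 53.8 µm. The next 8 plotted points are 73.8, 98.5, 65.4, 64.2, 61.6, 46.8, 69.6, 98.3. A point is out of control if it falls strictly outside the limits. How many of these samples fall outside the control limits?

3

Compare each point to [53.8, 86.8]: sample 2 = 98.5 > UCL; sample 6 = 46.8 < LCL; sample 8 = 98.3 > UCL.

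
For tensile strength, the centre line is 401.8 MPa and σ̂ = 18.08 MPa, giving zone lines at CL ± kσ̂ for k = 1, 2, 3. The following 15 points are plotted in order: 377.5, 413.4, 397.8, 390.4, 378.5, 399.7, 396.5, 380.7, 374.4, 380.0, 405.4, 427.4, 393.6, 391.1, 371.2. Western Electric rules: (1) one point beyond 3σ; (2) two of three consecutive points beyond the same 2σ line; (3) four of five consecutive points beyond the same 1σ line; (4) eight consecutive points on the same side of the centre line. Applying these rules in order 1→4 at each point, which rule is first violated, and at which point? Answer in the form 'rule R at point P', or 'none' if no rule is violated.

rule 4 at point 10

Zone of each point (C = within 1σ̂, B = 1σ̂–2σ̂, A = 2σ̂–3σ̂, * = beyond 3σ̂; sign = side of CL): 1:-B, 2:+C, 3:-C, 4:-C, 5:-B, 6:-C, 7:-C, 8:-B, 9:-B, 10:-B, 11:+C, 12:+B, 13:-C, 14:-C, 15:-B
Rule 4 (eight consecutive points on the same side of the centre line) is satisfied at point 10.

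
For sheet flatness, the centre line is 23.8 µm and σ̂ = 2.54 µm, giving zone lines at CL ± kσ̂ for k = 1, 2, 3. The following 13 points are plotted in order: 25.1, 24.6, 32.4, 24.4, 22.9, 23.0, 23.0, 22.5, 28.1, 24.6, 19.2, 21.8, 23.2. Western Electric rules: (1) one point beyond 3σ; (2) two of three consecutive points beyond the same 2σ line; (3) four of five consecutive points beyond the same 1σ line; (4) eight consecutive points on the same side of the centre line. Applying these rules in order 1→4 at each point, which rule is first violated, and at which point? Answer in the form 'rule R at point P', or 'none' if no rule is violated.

rule 1 at point 3

Zone of each point (C = within 1σ̂, B = 1σ̂–2σ̂, A = 2σ̂–3σ̂, * = beyond 3σ̂; sign = side of CL): 1:+C, 2:+C, 3:+*, 4:+C, 5:-C, 6:-C, 7:-C, 8:-C, 9:+B, 10:+C, 11:-B, 12:-C, 13:-C
Rule 1 (one point beyond the 3σ limits) is satisfied at point 3.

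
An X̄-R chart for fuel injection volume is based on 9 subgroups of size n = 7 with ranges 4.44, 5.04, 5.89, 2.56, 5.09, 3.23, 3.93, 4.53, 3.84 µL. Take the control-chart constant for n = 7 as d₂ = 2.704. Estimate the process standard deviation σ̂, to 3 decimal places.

R̄ = (4.44 + 5.04 + 5.89 + 2.56 + 5.09 + 3.23 + 3.93 + 4.53 + 3.84) / 9 = 4.2833
σ̂ = R̄ / d₂ = 4.2833 / 2.704 = 1.5841

1.584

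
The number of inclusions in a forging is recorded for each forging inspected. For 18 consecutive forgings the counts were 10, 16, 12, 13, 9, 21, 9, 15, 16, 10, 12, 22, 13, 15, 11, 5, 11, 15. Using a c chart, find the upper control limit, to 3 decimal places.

c̄ = (10 + 16 + 12 + 13 + 9 + 21 + 9 + 15 + 16 + 10 + 12 + 22 + 13 + 15 + 11 + 5 + 11 + 15) / 18 = 235 / 18 = 13.0556
UCL = c̄ + 3√c̄ = 13.0556 + 3 × √13.0556 = 13.0556 + 3 × 3.6132 = 23.8953

23.895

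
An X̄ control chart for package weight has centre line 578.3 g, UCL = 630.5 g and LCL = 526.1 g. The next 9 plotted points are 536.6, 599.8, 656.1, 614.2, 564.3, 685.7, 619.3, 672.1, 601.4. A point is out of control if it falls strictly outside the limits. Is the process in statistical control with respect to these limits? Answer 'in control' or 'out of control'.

Compare each point to [526.1, 630.5]: sample 3 = 656.1 > UCL; sample 6 = 685.7 > UCL; sample 8 = 672.1 > UCL.

out of control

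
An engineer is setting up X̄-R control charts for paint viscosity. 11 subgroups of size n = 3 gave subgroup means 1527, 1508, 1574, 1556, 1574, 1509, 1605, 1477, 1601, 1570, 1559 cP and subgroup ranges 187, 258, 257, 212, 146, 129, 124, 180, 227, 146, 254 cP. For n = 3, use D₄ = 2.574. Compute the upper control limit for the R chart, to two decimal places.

R̄ = (187 + 258 + 257 + 212 + 146 + 129 + 124 + 180 + 227 + 146 + 254) / 11 = 2120.0000 / 11 = 192.7273
UCL_R = D₄·R̄ = 2.574 × 192.7273 = 496.0800

496.08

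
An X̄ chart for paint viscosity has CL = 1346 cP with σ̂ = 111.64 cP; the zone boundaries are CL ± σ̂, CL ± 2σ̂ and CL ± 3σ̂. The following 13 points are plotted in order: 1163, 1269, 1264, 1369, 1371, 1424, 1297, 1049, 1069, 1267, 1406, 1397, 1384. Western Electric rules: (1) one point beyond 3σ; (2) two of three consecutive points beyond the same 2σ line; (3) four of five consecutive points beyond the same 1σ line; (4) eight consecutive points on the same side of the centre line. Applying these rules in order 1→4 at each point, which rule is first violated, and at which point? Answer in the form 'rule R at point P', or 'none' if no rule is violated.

rule 2 at point 9

Zone of each point (C = within 1σ̂, B = 1σ̂–2σ̂, A = 2σ̂–3σ̂, * = beyond 3σ̂; sign = side of CL): 1:-B, 2:-C, 3:-C, 4:+C, 5:+C, 6:+C, 7:-C, 8:-A, 9:-A, 10:-C, 11:+C, 12:+C, 13:+C
Rule 2 (two of three consecutive points beyond the same 2σ limit) is satisfied at point 9.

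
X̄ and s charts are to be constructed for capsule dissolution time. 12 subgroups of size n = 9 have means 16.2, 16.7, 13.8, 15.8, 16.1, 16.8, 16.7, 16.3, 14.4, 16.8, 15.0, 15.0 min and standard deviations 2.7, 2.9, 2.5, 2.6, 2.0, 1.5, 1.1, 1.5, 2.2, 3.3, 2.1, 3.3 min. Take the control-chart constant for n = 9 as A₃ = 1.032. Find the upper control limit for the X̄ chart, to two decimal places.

18.18

X̄̄ = (16.2 + 16.7 + 13.8 + 15.8 + 16.1 + 16.8 + 16.7 + 16.3 + 14.4 + 16.8 + 15.0 + 15.0) / 12 = 15.8000
s̄ = (2.7 + 2.9 + 2.5 + 2.6 + 2.0 + 1.5 + 1.1 + 1.5 + 2.2 + 3.3 + 2.1 + 3.3) / 12 = 2.3083
UCL = X̄̄ + A₃·s̄ = 15.8000 + 1.032 × 2.3083 = 18.1822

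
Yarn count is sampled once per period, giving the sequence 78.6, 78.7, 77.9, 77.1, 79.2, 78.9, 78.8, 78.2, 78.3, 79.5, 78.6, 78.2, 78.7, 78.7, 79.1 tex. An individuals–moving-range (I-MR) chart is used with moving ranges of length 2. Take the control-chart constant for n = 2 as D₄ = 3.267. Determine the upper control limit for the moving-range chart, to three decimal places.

Moving ranges: 0.1, 0.8, 0.8, 2.1, 0.3, 0.1, 0.6, 0.1, 1.2, 0.9, 0.4, 0.5, 0.0, 0.4; M̄R̄ = 8.3000 / 14 = 0.5929
UCL_MR = D₄·M̄R̄ = 3.267 × 0.5929 = 1.9369

1.937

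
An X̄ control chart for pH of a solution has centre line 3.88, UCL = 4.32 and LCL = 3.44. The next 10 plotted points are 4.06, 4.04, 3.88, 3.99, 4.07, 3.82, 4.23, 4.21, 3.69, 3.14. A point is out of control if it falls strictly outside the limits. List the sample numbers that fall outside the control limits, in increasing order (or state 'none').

10

Compare each point to [3.44, 4.32]: sample 10 = 3.14 < LCL.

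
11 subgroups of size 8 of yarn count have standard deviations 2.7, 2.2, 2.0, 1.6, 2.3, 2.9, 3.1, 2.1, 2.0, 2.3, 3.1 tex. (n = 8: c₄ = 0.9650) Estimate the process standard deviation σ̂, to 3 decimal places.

s̄ = (2.7 + 2.2 + 2.0 + 1.6 + 2.3 + 2.9 + 3.1 + 2.1 + 2.0 + 2.3 + 3.1) / 11 = 2.3909
σ̂ = s̄ / c₄ = 2.3909 / 0.9650 = 2.4776

2.478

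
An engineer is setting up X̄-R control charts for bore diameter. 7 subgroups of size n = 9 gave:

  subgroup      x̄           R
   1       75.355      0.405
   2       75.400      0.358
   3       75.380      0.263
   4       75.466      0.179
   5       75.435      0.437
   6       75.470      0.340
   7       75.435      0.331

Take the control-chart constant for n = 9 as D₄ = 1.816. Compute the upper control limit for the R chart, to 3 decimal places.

R̄ = (0.405 + 0.358 + 0.263 + 0.179 + 0.437 + 0.340 + 0.331) / 7 = 2.3130 / 7 = 0.3304
UCL_R = D₄·R̄ = 1.816 × 0.3304 = 0.6001

0.600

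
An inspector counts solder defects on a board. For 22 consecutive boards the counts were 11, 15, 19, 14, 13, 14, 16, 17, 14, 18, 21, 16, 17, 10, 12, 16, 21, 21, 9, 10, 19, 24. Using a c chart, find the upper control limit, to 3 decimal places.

c̄ = (11 + 15 + 19 + 14 + 13 + 14 + 16 + 17 + 14 + 18 + 21 + 16 + 17 + 10 + 12 + 16 + 21 + 21 + 9 + 10 + 19 + 24) / 22 = 347 / 22 = 15.7727
UCL = c̄ + 3√c̄ = 15.7727 + 3 × √15.7727 = 15.7727 + 3 × 3.9715 = 27.6872

27.687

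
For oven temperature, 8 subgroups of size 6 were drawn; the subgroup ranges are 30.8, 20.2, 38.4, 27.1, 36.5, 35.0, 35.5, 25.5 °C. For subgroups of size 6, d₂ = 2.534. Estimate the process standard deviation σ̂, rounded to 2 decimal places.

R̄ = (30.8 + 20.2 + 38.4 + 27.1 + 36.5 + 35.0 + 35.5 + 25.5) / 8 = 31.1250
σ̂ = R̄ / d₂ = 31.1250 / 2.534 = 12.2830

12.28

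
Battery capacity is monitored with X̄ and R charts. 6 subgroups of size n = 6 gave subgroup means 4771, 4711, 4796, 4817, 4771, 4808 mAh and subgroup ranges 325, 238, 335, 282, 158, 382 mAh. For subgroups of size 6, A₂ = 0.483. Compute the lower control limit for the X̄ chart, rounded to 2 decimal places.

X̄̄ = (4771 + 4711 + 4796 + 4817 + 4771 + 4808) / 6 = 28674.0000 / 6 = 4779.0000
R̄ = (325 + 238 + 335 + 282 + 158 + 382) / 6 = 1720.0000 / 6 = 286.6667
LCL = X̄̄ − A₂·R̄ = 4779.0000 − 0.483 × 286.6667 = 4640.5400

4640.54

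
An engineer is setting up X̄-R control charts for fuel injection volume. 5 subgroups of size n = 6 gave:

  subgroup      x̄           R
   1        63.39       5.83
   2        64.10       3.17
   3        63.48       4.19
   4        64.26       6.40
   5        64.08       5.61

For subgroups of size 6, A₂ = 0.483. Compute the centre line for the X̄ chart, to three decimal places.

63.862

X̄̄ = (63.39 + 64.10 + 63.48 + 64.26 + 64.08) / 5 = 319.3100 / 5 = 63.8620
CL = X̄̄ = 63.8620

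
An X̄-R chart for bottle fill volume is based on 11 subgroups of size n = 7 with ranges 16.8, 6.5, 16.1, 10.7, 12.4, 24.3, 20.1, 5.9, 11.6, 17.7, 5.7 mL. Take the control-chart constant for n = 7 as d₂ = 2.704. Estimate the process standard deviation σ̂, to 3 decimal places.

4.969

R̄ = (16.8 + 6.5 + 16.1 + 10.7 + 12.4 + 24.3 + 20.1 + 5.9 + 11.6 + 17.7 + 5.7) / 11 = 13.4364
σ̂ = R̄ / d₂ = 13.4364 / 2.704 = 4.9691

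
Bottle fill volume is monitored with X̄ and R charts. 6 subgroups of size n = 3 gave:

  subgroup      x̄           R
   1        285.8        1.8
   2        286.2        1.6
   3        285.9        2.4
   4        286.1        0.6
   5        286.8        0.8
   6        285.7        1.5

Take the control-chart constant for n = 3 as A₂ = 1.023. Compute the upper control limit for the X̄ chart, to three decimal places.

X̄̄ = (285.8 + 286.2 + 285.9 + 286.1 + 286.8 + 285.7) / 6 = 1716.5000 / 6 = 286.0833
R̄ = (1.8 + 1.6 + 2.4 + 0.6 + 0.8 + 1.5) / 6 = 8.7000 / 6 = 1.4500
UCL = X̄̄ + A₂·R̄ = 286.0833 + 1.023 × 1.4500 = 287.5667

287.567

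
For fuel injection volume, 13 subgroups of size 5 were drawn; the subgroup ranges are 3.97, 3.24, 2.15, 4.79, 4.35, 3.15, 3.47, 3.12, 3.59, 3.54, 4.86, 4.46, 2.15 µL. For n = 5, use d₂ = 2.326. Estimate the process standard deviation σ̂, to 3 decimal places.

1.549

R̄ = (3.97 + 3.24 + 2.15 + 4.79 + 4.35 + 3.15 + 3.47 + 3.12 + 3.59 + 3.54 + 4.86 + 4.46 + 2.15) / 13 = 3.6031
σ̂ = R̄ / d₂ = 3.6031 / 2.326 = 1.5490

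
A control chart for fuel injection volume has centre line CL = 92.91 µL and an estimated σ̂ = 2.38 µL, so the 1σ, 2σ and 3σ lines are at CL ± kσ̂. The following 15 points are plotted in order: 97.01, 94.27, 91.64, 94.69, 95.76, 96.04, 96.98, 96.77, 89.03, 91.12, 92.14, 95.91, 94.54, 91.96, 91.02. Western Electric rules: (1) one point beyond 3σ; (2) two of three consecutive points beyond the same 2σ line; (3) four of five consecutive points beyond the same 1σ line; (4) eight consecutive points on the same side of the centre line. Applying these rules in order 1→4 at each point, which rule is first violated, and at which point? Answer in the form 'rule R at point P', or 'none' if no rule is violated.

Zone of each point (C = within 1σ̂, B = 1σ̂–2σ̂, A = 2σ̂–3σ̂, * = beyond 3σ̂; sign = side of CL): 1:+B, 2:+C, 3:-C, 4:+C, 5:+B, 6:+B, 7:+B, 8:+B, 9:-B, 10:-C, 11:-C, 12:+B, 13:+C, 14:-C, 15:-C
Rule 3 (four of five consecutive points beyond the same 1σ limit) is satisfied at point 8.

rule 3 at point 8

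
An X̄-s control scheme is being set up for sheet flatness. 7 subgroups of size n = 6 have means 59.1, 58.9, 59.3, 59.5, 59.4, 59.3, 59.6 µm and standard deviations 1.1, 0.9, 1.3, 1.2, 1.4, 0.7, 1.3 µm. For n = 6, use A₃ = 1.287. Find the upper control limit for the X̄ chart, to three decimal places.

X̄̄ = (59.1 + 58.9 + 59.3 + 59.5 + 59.4 + 59.3 + 59.6) / 7 = 59.3000
s̄ = (1.1 + 0.9 + 1.3 + 1.2 + 1.4 + 0.7 + 1.3) / 7 = 1.1286
UCL = X̄̄ + A₃·s̄ = 59.3000 + 1.287 × 1.1286 = 60.7525

60.752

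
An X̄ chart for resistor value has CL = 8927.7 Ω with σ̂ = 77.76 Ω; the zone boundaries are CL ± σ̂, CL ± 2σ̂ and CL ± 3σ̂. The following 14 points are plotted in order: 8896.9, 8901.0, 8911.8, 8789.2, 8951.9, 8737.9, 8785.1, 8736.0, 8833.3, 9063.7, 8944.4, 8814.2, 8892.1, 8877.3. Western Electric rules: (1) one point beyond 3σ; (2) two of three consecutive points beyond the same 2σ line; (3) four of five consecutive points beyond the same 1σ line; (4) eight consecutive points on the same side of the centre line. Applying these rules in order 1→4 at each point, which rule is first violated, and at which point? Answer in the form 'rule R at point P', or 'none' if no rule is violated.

Zone of each point (C = within 1σ̂, B = 1σ̂–2σ̂, A = 2σ̂–3σ̂, * = beyond 3σ̂; sign = side of CL): 1:-C, 2:-C, 3:-C, 4:-B, 5:+C, 6:-A, 7:-B, 8:-A, 9:-B, 10:+B, 11:+C, 12:-B, 13:-C, 14:-C
Rule 2 (two of three consecutive points beyond the same 2σ limit) is satisfied at point 8.

rule 2 at point 8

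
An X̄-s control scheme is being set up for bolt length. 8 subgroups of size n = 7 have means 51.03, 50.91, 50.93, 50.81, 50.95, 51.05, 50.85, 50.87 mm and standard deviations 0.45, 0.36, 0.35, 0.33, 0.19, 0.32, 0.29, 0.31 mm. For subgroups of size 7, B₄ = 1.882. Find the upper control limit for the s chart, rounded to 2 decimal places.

0.61

s̄ = (0.45 + 0.36 + 0.35 + 0.33 + 0.19 + 0.32 + 0.29 + 0.31) / 8 = 0.3250
UCL_s = B₄·s̄ = 1.882 × 0.3250 = 0.6117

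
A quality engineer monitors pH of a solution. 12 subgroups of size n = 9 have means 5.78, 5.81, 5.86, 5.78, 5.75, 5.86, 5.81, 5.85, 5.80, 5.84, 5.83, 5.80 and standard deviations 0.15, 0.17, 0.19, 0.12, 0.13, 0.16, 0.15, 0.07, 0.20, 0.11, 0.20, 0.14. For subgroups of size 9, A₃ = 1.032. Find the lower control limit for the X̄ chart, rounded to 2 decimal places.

5.66

X̄̄ = (5.78 + 5.81 + 5.86 + 5.78 + 5.75 + 5.86 + 5.81 + 5.85 + 5.80 + 5.84 + 5.83 + 5.80) / 12 = 5.8142
s̄ = (0.15 + 0.17 + 0.19 + 0.12 + 0.13 + 0.16 + 0.15 + 0.07 + 0.20 + 0.11 + 0.20 + 0.14) / 12 = 0.1492
LCL = X̄̄ − A₃·s̄ = 5.8142 − 1.032 × 0.1492 = 5.6602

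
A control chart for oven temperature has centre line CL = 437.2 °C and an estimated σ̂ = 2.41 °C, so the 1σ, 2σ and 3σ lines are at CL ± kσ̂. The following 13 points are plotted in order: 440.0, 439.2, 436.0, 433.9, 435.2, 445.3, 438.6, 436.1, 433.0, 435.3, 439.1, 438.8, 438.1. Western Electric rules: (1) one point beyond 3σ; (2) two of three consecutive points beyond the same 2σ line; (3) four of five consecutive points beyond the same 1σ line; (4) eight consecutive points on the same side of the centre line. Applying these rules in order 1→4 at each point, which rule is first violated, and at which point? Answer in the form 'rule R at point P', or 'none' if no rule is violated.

rule 1 at point 6

Zone of each point (C = within 1σ̂, B = 1σ̂–2σ̂, A = 2σ̂–3σ̂, * = beyond 3σ̂; sign = side of CL): 1:+B, 2:+C, 3:-C, 4:-B, 5:-C, 6:+*, 7:+C, 8:-C, 9:-B, 10:-C, 11:+C, 12:+C, 13:+C
Rule 1 (one point beyond the 3σ limits) is satisfied at point 6.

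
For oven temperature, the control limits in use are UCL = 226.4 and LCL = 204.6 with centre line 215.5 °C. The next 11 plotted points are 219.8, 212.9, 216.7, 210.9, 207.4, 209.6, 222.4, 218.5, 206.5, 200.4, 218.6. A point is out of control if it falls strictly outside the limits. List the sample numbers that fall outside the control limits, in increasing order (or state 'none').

Compare each point to [204.6, 226.4]: sample 10 = 200.4 < LCL.

10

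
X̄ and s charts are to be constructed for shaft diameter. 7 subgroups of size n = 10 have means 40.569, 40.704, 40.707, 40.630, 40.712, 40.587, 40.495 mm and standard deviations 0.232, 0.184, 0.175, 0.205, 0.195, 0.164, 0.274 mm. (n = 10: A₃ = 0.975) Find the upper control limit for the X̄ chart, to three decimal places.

40.828

X̄̄ = (40.569 + 40.704 + 40.707 + 40.630 + 40.712 + 40.587 + 40.495) / 7 = 40.6291
s̄ = (0.232 + 0.184 + 0.175 + 0.205 + 0.195 + 0.164 + 0.274) / 7 = 0.2041
UCL = X̄̄ + A₃·s̄ = 40.6291 + 0.975 × 0.2041 = 40.8282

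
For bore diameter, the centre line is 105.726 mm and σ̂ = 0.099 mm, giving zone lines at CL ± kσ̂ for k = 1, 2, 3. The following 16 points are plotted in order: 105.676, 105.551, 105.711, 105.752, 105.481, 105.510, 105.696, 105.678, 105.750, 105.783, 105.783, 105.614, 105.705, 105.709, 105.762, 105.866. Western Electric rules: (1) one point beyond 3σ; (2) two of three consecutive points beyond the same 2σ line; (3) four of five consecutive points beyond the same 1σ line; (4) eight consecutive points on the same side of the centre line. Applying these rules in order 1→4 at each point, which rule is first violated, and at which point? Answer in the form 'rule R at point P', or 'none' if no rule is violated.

rule 2 at point 6

Zone of each point (C = within 1σ̂, B = 1σ̂–2σ̂, A = 2σ̂–3σ̂, * = beyond 3σ̂; sign = side of CL): 1:-C, 2:-B, 3:-C, 4:+C, 5:-A, 6:-A, 7:-C, 8:-C, 9:+C, 10:+C, 11:+C, 12:-B, 13:-C, 14:-C, 15:+C, 16:+B
Rule 2 (two of three consecutive points beyond the same 2σ limit) is satisfied at point 6.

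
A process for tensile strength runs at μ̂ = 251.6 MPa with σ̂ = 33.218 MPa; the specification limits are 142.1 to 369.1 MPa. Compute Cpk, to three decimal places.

1.099

Cpu = (USL − μ̂) / (3σ̂) = (369.1 − 251.6) / (3 × 33.218) = 1.1791; Cpl = (μ̂ − LSL) / (3σ̂) = (251.6 − 142.1) / (3 × 33.218) = 1.0988; Cpk = min(Cpu, Cpl) = 1.0988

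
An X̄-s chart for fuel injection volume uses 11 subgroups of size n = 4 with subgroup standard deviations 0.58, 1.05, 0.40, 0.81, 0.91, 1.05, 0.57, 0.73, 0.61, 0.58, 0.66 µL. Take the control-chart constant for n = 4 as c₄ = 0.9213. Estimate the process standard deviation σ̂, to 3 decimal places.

s̄ = (0.58 + 1.05 + 0.40 + 0.81 + 0.91 + 1.05 + 0.57 + 0.73 + 0.61 + 0.58 + 0.66) / 11 = 0.7227
σ̂ = s̄ / c₄ = 0.7227 / 0.9213 = 0.7845

0.784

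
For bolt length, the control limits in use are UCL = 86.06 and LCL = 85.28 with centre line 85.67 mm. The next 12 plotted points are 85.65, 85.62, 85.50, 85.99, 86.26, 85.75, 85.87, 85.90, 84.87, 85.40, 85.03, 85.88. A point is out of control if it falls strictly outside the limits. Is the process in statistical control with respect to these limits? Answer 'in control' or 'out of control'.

out of control

Compare each point to [85.28, 86.06]: sample 5 = 86.26 > UCL; sample 9 = 84.87 < LCL; sample 11 = 85.03 < LCL.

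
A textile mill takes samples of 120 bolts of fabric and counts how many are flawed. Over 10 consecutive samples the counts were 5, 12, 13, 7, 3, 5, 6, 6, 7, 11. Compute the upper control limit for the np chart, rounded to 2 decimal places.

p̄ = Σdᵢ / (k·n) = 75 / (10 × 120) = 0.06250
UCL = np̄ + 3·√(np̄(1−p̄)) = 7.5000 + 3 × √(7.5000×0.93750) = 7.5000 + 3 × 2.6517 = 15.4550

15.45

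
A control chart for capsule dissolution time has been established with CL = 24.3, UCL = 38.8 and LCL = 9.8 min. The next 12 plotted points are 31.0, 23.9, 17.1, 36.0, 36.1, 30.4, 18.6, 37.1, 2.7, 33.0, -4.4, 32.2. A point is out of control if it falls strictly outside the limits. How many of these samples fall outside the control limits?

Compare each point to [9.8, 38.8]: sample 9 = 2.7 < LCL; sample 11 = -4.4 < LCL.

2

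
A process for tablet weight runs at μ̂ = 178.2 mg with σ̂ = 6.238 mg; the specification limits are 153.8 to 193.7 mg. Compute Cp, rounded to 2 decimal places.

Cp = (USL − LSL) / (6σ̂) = (193.7 − 153.8) / (6 × 6.238) = 39.9000 / 37.4280 = 1.0660

1.07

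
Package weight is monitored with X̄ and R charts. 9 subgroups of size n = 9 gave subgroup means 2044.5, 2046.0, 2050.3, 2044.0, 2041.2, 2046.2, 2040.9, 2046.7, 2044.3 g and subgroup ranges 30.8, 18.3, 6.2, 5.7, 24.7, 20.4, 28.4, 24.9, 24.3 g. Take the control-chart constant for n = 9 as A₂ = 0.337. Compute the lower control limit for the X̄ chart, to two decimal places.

X̄̄ = (2044.5 + 2046.0 + 2050.3 + 2044.0 + 2041.2 + 2046.2 + 2040.9 + 2046.7 + 2044.3) / 9 = 18404.1000 / 9 = 2044.9000
R̄ = (30.8 + 18.3 + 6.2 + 5.7 + 24.7 + 20.4 + 28.4 + 24.9 + 24.3) / 9 = 183.7000 / 9 = 20.4111
LCL = X̄̄ − A₂·R̄ = 2044.9000 − 0.337 × 20.4111 = 2038.0215

2038.02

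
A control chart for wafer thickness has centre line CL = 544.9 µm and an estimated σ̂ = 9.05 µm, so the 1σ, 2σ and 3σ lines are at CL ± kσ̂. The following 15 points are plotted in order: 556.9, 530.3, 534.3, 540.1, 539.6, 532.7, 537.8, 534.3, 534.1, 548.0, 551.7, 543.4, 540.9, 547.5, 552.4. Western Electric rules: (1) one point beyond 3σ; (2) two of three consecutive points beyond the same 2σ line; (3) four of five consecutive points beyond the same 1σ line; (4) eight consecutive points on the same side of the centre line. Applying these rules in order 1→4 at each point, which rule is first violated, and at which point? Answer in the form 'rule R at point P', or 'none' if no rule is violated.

Zone of each point (C = within 1σ̂, B = 1σ̂–2σ̂, A = 2σ̂–3σ̂, * = beyond 3σ̂; sign = side of CL): 1:+B, 2:-B, 3:-B, 4:-C, 5:-C, 6:-B, 7:-C, 8:-B, 9:-B, 10:+C, 11:+C, 12:-C, 13:-C, 14:+C, 15:+C
Rule 4 (eight consecutive points on the same side of the centre line) is satisfied at point 9.

rule 4 at point 9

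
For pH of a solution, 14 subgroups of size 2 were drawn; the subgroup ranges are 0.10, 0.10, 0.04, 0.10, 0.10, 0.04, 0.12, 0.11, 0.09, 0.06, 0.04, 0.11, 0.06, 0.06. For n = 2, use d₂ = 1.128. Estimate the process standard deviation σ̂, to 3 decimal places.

0.072

R̄ = (0.10 + 0.10 + 0.04 + 0.10 + 0.10 + 0.04 + 0.12 + 0.11 + 0.09 + 0.06 + 0.04 + 0.11 + 0.06 + 0.06) / 14 = 0.0807
σ̂ = R̄ / d₂ = 0.0807 / 1.128 = 0.0716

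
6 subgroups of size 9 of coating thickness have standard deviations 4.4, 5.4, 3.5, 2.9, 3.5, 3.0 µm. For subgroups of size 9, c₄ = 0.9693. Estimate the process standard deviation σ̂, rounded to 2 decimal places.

s̄ = (4.4 + 5.4 + 3.5 + 2.9 + 3.5 + 3.0) / 6 = 3.7833
σ̂ = s̄ / c₄ = 3.7833 / 0.9693 = 3.9032

3.90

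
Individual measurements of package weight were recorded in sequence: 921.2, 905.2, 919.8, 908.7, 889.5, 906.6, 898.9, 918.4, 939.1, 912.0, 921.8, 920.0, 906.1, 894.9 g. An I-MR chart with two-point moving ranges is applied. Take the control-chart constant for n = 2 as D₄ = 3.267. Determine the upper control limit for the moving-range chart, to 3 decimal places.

Moving ranges: 16.0, 14.6, 11.1, 19.2, 17.1, 7.7, 19.5, 20.7, 27.1, 9.8, 1.8, 13.9, 11.2; M̄R̄ = 189.7000 / 13 = 14.5923
UCL_MR = D₄·M̄R̄ = 3.267 × 14.5923 = 47.6731

47.673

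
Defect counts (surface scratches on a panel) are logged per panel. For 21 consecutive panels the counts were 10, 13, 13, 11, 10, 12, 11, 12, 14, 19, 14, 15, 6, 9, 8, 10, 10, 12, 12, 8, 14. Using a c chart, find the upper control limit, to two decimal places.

21.78

c̄ = (10 + 13 + 13 + 11 + 10 + 12 + 11 + 12 + 14 + 19 + 14 + 15 + 6 + 9 + 8 + 10 + 10 + 12 + 12 + 8 + 14) / 21 = 243 / 21 = 11.5714
UCL = c̄ + 3√c̄ = 11.5714 + 3 × √11.5714 = 11.5714 + 3 × 3.4017 = 21.7765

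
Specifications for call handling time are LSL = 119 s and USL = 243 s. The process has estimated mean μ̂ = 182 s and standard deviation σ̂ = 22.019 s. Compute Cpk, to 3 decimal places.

0.923

Cpu = (USL − μ̂) / (3σ̂) = (243 − 182) / (3 × 22.019) = 0.9234; Cpl = (μ̂ − LSL) / (3σ̂) = (182 − 119) / (3 × 22.019) = 0.9537; Cpk = min(Cpu, Cpl) = 0.9234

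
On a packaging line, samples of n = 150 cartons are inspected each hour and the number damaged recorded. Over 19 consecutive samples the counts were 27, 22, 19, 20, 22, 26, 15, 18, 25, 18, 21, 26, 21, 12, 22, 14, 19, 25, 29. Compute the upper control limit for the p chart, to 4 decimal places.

p̄ = Σdᵢ / (k·n) = 401 / (19 × 150) = 0.14070
UCL = p̄ + 3·√(p̄(1−p̄)/n) = 0.14070 + 3 × √(0.14070×0.85930/150) = 0.14070 + 3 × 0.02839 = 0.22587

0.2259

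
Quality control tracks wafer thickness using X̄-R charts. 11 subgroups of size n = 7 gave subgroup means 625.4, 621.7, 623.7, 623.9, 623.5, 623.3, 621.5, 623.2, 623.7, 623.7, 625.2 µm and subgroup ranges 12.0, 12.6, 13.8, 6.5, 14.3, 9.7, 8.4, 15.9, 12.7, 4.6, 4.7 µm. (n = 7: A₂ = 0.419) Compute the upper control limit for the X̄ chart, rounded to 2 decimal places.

627.92

X̄̄ = (625.4 + 621.7 + 623.7 + 623.9 + 623.5 + 623.3 + 621.5 + 623.2 + 623.7 + 623.7 + 625.2) / 11 = 6858.8000 / 11 = 623.5273
R̄ = (12.0 + 12.6 + 13.8 + 6.5 + 14.3 + 9.7 + 8.4 + 15.9 + 12.7 + 4.6 + 4.7) / 11 = 115.2000 / 11 = 10.4727
UCL = X̄̄ + A₂·R̄ = 623.5273 + 0.419 × 10.4727 = 627.9153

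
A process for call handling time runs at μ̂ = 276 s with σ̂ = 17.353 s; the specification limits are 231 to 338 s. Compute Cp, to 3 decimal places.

1.028

Cp = (USL − LSL) / (6σ̂) = (338 − 231) / (6 × 17.353) = 107.0000 / 104.1180 = 1.0277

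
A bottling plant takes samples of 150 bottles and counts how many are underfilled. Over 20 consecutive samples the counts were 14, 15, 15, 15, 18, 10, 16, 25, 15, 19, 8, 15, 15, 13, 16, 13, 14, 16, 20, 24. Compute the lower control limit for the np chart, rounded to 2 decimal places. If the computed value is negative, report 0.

4.52

p̄ = Σdᵢ / (k·n) = 316 / (20 × 150) = 0.10533
LCL = np̄ − 3·√(np̄(1−p̄)) = 15.8000 − 3 × 3.7598 = 4.5207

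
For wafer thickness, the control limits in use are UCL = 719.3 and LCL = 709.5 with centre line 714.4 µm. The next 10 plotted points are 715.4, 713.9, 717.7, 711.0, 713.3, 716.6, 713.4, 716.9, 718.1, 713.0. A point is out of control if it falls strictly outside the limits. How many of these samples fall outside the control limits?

0

All 10 points lie within [709.5, 719.3].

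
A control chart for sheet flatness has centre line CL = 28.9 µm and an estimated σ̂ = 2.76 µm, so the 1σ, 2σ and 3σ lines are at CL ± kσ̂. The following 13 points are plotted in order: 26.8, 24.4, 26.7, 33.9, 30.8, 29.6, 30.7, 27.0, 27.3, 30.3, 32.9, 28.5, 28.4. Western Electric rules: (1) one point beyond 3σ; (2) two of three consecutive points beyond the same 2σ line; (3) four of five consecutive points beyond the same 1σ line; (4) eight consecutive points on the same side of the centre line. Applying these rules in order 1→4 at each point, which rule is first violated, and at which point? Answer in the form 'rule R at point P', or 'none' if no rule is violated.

Zone of each point (C = within 1σ̂, B = 1σ̂–2σ̂, A = 2σ̂–3σ̂, * = beyond 3σ̂; sign = side of CL): 1:-C, 2:-B, 3:-C, 4:+B, 5:+C, 6:+C, 7:+C, 8:-C, 9:-C, 10:+C, 11:+B, 12:-C, 13:-C
No rule fires across all 13 points.

none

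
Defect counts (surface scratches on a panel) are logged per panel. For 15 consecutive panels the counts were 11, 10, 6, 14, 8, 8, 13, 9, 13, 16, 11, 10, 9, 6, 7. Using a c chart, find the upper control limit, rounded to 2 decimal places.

19.59

c̄ = (11 + 10 + 6 + 14 + 8 + 8 + 13 + 9 + 13 + 16 + 11 + 10 + 9 + 6 + 7) / 15 = 151 / 15 = 10.0667
UCL = c̄ + 3√c̄ = 10.0667 + 3 × √10.0667 = 10.0667 + 3 × 3.1728 = 19.5851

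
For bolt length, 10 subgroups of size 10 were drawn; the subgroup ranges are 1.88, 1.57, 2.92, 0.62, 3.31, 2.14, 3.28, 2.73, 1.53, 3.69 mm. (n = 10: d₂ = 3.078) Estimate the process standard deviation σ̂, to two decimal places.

0.77

R̄ = (1.88 + 1.57 + 2.92 + 0.62 + 3.31 + 2.14 + 3.28 + 2.73 + 1.53 + 3.69) / 10 = 2.3670
σ̂ = R̄ / d₂ = 2.3670 / 3.078 = 0.7690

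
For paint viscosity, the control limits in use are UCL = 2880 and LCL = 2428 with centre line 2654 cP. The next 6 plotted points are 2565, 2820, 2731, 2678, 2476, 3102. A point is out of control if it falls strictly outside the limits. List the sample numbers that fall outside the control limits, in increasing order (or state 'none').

Compare each point to [2428, 2880]: sample 6 = 3102 > UCL.

6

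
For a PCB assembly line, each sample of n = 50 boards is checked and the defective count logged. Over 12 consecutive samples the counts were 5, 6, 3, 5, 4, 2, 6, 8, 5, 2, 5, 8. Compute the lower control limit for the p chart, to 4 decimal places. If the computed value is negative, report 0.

0.0000

p̄ = Σdᵢ / (k·n) = 59 / (12 × 50) = 0.09833
LCL = p̄ − 3·√(p̄(1−p̄)/n) = 0.09833 − 3 × 0.04211 = -0.02800 → 0 (negative, so LCL = 0)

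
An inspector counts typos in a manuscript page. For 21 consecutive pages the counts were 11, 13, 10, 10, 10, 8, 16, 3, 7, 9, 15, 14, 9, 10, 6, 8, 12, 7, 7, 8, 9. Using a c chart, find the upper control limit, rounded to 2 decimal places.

c̄ = (11 + 13 + 10 + 10 + 10 + 8 + 16 + 3 + 7 + 9 + 15 + 14 + 9 + 10 + 6 + 8 + 12 + 7 + 7 + 8 + 9) / 21 = 202 / 21 = 9.6190
UCL = c̄ + 3√c̄ = 9.6190 + 3 × √9.6190 = 9.6190 + 3 × 3.1015 = 18.9234

18.92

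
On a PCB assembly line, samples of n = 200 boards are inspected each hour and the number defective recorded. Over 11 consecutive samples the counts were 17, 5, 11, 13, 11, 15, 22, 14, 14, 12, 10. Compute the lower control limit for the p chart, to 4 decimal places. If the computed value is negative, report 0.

p̄ = Σdᵢ / (k·n) = 144 / (11 × 200) = 0.06545
LCL = p̄ − 3·√(p̄(1−p̄)/n) = 0.06545 − 3 × 0.01749 = 0.01299

0.0130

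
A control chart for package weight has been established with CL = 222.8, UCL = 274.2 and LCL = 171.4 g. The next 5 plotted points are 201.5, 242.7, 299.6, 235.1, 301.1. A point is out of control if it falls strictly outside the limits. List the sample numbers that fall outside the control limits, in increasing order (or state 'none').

Compare each point to [171.4, 274.2]: sample 3 = 299.6 > UCL; sample 5 = 301.1 > UCL.

3, 5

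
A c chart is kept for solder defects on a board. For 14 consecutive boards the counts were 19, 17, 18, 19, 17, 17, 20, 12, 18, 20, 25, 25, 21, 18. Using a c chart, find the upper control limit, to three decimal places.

c̄ = (19 + 17 + 18 + 19 + 17 + 17 + 20 + 12 + 18 + 20 + 25 + 25 + 21 + 18) / 14 = 266 / 14 = 19.0000
UCL = c̄ + 3√c̄ = 19.0000 + 3 × √19.0000 = 19.0000 + 3 × 4.3589 = 32.0767

32.077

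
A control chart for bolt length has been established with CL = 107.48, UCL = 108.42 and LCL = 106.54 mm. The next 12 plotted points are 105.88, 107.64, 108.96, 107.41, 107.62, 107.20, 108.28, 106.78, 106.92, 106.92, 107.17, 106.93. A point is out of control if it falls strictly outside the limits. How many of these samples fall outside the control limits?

Compare each point to [106.54, 108.42]: sample 1 = 105.88 < LCL; sample 3 = 108.96 > UCL.

2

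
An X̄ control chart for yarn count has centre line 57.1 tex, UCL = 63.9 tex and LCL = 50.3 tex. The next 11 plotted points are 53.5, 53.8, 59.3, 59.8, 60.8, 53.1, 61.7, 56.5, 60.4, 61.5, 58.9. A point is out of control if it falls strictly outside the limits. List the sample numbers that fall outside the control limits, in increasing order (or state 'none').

none

All 11 points lie within [50.3, 63.9].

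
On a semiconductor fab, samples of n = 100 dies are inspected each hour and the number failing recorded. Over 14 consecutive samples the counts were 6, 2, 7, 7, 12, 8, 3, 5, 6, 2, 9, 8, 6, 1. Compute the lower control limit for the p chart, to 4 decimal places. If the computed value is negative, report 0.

0.0000

p̄ = Σdᵢ / (k·n) = 82 / (14 × 100) = 0.05857
LCL = p̄ − 3·√(p̄(1−p̄)/n) = 0.05857 − 3 × 0.02348 = -0.01187 → 0 (negative, so LCL = 0)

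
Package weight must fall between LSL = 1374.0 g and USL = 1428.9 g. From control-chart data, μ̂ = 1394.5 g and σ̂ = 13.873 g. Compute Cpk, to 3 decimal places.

Cpu = (USL − μ̂) / (3σ̂) = (1428.9 − 1394.5) / (3 × 13.873) = 0.8265; Cpl = (μ̂ − LSL) / (3σ̂) = (1394.5 − 1374.0) / (3 × 13.873) = 0.4926; Cpk = min(Cpu, Cpl) = 0.4926

0.493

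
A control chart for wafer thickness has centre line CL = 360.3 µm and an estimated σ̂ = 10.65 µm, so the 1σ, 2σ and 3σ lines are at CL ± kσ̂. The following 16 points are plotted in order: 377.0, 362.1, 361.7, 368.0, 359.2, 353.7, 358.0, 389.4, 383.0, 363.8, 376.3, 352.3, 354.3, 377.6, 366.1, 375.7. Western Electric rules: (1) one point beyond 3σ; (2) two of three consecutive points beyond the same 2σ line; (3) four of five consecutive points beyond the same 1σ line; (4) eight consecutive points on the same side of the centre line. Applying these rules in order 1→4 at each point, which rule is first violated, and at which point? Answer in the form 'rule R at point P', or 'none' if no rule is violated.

Zone of each point (C = within 1σ̂, B = 1σ̂–2σ̂, A = 2σ̂–3σ̂, * = beyond 3σ̂; sign = side of CL): 1:+B, 2:+C, 3:+C, 4:+C, 5:-C, 6:-C, 7:-C, 8:+A, 9:+A, 10:+C, 11:+B, 12:-C, 13:-C, 14:+B, 15:+C, 16:+B
Rule 2 (two of three consecutive points beyond the same 2σ limit) is satisfied at point 9.

rule 2 at point 9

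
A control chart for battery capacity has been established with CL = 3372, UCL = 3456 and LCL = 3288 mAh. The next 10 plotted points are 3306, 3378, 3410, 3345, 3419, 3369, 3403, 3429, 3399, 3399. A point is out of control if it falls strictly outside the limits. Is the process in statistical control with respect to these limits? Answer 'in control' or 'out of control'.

All 10 points lie within [3288, 3456].

in control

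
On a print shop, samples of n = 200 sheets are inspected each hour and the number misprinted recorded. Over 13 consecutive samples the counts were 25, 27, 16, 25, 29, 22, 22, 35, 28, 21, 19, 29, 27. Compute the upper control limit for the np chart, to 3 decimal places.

p̄ = Σdᵢ / (k·n) = 325 / (13 × 200) = 0.12500
UCL = np̄ + 3·√(np̄(1−p̄)) = 25.0000 + 3 × √(25.0000×0.87500) = 25.0000 + 3 × 4.6771 = 39.0312

39.031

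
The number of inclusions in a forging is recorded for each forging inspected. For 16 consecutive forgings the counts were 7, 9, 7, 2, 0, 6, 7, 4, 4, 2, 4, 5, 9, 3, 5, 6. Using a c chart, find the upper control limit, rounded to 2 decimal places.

c̄ = (7 + 9 + 7 + 2 + 0 + 6 + 7 + 4 + 4 + 2 + 4 + 5 + 9 + 3 + 5 + 6) / 16 = 80 / 16 = 5.0000
UCL = c̄ + 3√c̄ = 5.0000 + 3 × √5.0000 = 5.0000 + 3 × 2.2361 = 11.7082

11.71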